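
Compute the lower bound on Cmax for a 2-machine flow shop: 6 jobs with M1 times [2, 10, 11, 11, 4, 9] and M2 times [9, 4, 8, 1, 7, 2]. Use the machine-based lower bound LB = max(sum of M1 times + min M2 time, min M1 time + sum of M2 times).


LB1 = sum(M1 times) + min(M2 times) = 47 + 1 = 48
LB2 = min(M1 times) + sum(M2 times) = 2 + 31 = 33
Lower bound = max(LB1, LB2) = max(48, 33) = 48

48


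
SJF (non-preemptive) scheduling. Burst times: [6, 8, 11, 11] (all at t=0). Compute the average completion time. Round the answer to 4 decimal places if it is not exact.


SJF order (ascending): [6, 8, 11, 11]
Completion times:
  Job 1: burst=6, C=6
  Job 2: burst=8, C=14
  Job 3: burst=11, C=25
  Job 4: burst=11, C=36
Average completion = 81/4 = 20.25

20.25


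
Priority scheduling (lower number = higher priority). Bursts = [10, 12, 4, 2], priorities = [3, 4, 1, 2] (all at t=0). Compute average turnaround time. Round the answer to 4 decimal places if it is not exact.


Sort by priority (ascending = highest first):
Order: [(1, 4), (2, 2), (3, 10), (4, 12)]
Completion times:
  Priority 1, burst=4, C=4
  Priority 2, burst=2, C=6
  Priority 3, burst=10, C=16
  Priority 4, burst=12, C=28
Average turnaround = 54/4 = 13.5

13.5


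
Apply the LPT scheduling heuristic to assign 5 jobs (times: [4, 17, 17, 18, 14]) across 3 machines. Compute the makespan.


Sort jobs in decreasing order (LPT): [18, 17, 17, 14, 4]
Assign each job to the least loaded machine:
  Machine 1: jobs [18], load = 18
  Machine 2: jobs [17, 14], load = 31
  Machine 3: jobs [17, 4], load = 21
Makespan = max load = 31

31


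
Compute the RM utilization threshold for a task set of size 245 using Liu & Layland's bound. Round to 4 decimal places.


Compute 2^(1/245) = 1.0028331781
Subtract 1: 1.0028331781 - 1 = 0.0028331781
Multiply by n: 245 * 0.0028331781 = 0.6941286345
Round to 4 dp: 0.6941

0.6941


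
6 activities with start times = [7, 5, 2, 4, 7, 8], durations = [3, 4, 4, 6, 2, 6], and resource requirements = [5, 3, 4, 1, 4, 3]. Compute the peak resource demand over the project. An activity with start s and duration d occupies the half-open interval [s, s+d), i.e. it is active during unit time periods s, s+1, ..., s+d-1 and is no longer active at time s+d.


Each activity i is active on [start_i, start_i + duration_i).
Compute total resource usage per time slot:
  t=0: active resources = [], total = 0
  t=1: active resources = [], total = 0
  t=2: active resources = [4], total = 4
  t=3: active resources = [4], total = 4
  t=4: active resources = [4, 1], total = 5
  t=5: active resources = [3, 4, 1], total = 8
  t=6: active resources = [3, 1], total = 4
  t=7: active resources = [5, 3, 1, 4], total = 13
  t=8: active resources = [5, 3, 1, 4, 3], total = 16
  t=9: active resources = [5, 1, 3], total = 9
  t=10: active resources = [3], total = 3
  t=11: active resources = [3], total = 3
  t=12: active resources = [3], total = 3
  t=13: active resources = [3], total = 3
Peak resource demand = 16

16


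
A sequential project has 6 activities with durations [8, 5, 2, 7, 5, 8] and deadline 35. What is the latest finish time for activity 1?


LF(activity 1) = deadline - sum of successor durations
Successors: activities 2 through 6 with durations [5, 2, 7, 5, 8]
Sum of successor durations = 27
LF = 35 - 27 = 8

8


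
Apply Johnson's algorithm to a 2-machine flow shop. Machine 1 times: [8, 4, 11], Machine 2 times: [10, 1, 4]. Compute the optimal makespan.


Apply Johnson's rule:
  Group 1 (a <= b): [(1, 8, 10)]
  Group 2 (a > b): [(3, 11, 4), (2, 4, 1)]
Optimal job order: [1, 3, 2]
Schedule:
  Job 1: M1 done at 8, M2 done at 18
  Job 3: M1 done at 19, M2 done at 23
  Job 2: M1 done at 23, M2 done at 24
Makespan = 24

24


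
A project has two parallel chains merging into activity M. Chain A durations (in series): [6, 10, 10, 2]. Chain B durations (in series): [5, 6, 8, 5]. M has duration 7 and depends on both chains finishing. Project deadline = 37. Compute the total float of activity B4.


Forward pass: ES(B4) = sum of predecessors on chain B = 19
EF = ES + duration = 19 + 5 = 24
Backward pass: LF(M) = deadline = 37; LS(M) = 37 - 7 = 30
LF(B4) = LS(M) - sum(successors on chain B) = 30 - 0 = 30
LS = LF - duration = 30 - 5 = 25
Total float = LS - ES = 25 - 19 = 6

6


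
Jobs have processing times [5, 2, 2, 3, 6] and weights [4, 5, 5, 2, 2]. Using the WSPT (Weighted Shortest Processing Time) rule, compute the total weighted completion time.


Compute p/w ratios and sort ascending (WSPT): [(2, 5), (2, 5), (5, 4), (3, 2), (6, 2)]
Compute weighted completion times:
  Job (p=2,w=5): C=2, w*C=5*2=10
  Job (p=2,w=5): C=4, w*C=5*4=20
  Job (p=5,w=4): C=9, w*C=4*9=36
  Job (p=3,w=2): C=12, w*C=2*12=24
  Job (p=6,w=2): C=18, w*C=2*18=36
Total weighted completion time = 126

126


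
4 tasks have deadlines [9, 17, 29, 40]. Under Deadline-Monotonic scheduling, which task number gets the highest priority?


Sort tasks by relative deadline (ascending):
  Task 1: deadline = 9
  Task 2: deadline = 17
  Task 3: deadline = 29
  Task 4: deadline = 40
Priority order (highest first): [1, 2, 3, 4]
Highest priority task = 1

1


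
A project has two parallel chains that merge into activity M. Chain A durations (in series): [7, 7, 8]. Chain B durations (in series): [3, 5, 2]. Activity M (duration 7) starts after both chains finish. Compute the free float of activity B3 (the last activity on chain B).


ES(B3) = sum of predecessors on chain B = 8
EF(B3) = ES + duration = 8 + 2 = 10
Successor of B3 is M. ES(M) = max(sum(A), sum(B)) = max(22, 10) = 22
Free float = ES(successor) - EF(current) = 22 - 10 = 12

12


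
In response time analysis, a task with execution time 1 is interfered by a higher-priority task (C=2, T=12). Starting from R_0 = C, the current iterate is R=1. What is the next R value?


R_next = C + ceil(R_prev / T_hp) * C_hp
ceil(1 / 12) = ceil(0.0833) = 1
Interference = 1 * 2 = 2
R_next = 1 + 2 = 3

3


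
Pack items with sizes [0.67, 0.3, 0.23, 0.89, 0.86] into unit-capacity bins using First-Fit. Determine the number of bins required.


Place items sequentially using First-Fit:
  Item 0.67 -> new Bin 1
  Item 0.3 -> Bin 1 (now 0.97)
  Item 0.23 -> new Bin 2
  Item 0.89 -> new Bin 3
  Item 0.86 -> new Bin 4
Total bins used = 4

4


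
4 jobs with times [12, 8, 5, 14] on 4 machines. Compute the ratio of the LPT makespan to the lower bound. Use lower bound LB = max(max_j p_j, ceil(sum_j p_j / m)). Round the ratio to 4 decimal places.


LPT order: [14, 12, 8, 5]
Machine loads after assignment: [14, 12, 8, 5]
LPT makespan = 14
Lower bound = max(max_job, ceil(total/4)) = max(14, 10) = 14
Ratio = 14 / 14 = 1.0

1.0


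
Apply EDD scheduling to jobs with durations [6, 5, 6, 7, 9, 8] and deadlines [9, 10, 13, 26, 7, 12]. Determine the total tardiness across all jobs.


Sort by due date (EDD order): [(9, 7), (6, 9), (5, 10), (8, 12), (6, 13), (7, 26)]
Compute completion times and tardiness:
  Job 1: p=9, d=7, C=9, tardiness=max(0,9-7)=2
  Job 2: p=6, d=9, C=15, tardiness=max(0,15-9)=6
  Job 3: p=5, d=10, C=20, tardiness=max(0,20-10)=10
  Job 4: p=8, d=12, C=28, tardiness=max(0,28-12)=16
  Job 5: p=6, d=13, C=34, tardiness=max(0,34-13)=21
  Job 6: p=7, d=26, C=41, tardiness=max(0,41-26)=15
Total tardiness = 70

70


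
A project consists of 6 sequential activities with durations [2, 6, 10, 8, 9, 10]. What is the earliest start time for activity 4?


Activity 4 starts after activities 1 through 3 complete.
Predecessor durations: [2, 6, 10]
ES = 2 + 6 + 10 = 18

18


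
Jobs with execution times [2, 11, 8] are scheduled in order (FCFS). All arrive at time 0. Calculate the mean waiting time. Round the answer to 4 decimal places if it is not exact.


FCFS order (as given): [2, 11, 8]
Waiting times:
  Job 1: wait = 0
  Job 2: wait = 2
  Job 3: wait = 13
Sum of waiting times = 15
Average waiting time = 15/3 = 5.0

5.0


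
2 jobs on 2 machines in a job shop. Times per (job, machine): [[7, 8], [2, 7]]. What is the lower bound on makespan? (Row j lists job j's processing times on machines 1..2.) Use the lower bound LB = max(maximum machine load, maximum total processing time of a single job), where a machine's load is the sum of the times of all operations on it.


Machine loads:
  Machine 1: 7 + 2 = 9
  Machine 2: 8 + 7 = 15
Max machine load = 15
Job totals:
  Job 1: 15
  Job 2: 9
Max job total = 15
Lower bound = max(15, 15) = 15

15


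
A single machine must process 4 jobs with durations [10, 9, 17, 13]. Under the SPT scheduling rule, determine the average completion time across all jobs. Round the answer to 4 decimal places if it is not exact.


Sort jobs by processing time (SPT order): [9, 10, 13, 17]
Compute completion times sequentially:
  Job 1: processing = 9, completes at 9
  Job 2: processing = 10, completes at 19
  Job 3: processing = 13, completes at 32
  Job 4: processing = 17, completes at 49
Sum of completion times = 109
Average completion time = 109/4 = 27.25

27.25


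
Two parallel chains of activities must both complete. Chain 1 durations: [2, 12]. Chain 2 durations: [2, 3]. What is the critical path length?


Path A total = 2 + 12 = 14
Path B total = 2 + 3 = 5
Critical path = longest path = max(14, 5) = 14

14


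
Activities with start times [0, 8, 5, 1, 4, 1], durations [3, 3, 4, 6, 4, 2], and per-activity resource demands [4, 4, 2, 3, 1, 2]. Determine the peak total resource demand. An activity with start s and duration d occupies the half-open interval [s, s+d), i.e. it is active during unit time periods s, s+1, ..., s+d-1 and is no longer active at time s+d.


Each activity i is active on [start_i, start_i + duration_i).
Compute total resource usage per time slot:
  t=0: active resources = [4], total = 4
  t=1: active resources = [4, 3, 2], total = 9
  t=2: active resources = [4, 3, 2], total = 9
  t=3: active resources = [3], total = 3
  t=4: active resources = [3, 1], total = 4
  t=5: active resources = [2, 3, 1], total = 6
  t=6: active resources = [2, 3, 1], total = 6
  t=7: active resources = [2, 1], total = 3
  t=8: active resources = [4, 2], total = 6
  t=9: active resources = [4], total = 4
  t=10: active resources = [4], total = 4
Peak resource demand = 9

9


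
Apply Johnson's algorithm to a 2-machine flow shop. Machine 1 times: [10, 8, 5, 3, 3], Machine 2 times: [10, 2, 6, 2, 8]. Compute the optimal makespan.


Apply Johnson's rule:
  Group 1 (a <= b): [(5, 3, 8), (3, 5, 6), (1, 10, 10)]
  Group 2 (a > b): [(2, 8, 2), (4, 3, 2)]
Optimal job order: [5, 3, 1, 2, 4]
Schedule:
  Job 5: M1 done at 3, M2 done at 11
  Job 3: M1 done at 8, M2 done at 17
  Job 1: M1 done at 18, M2 done at 28
  Job 2: M1 done at 26, M2 done at 30
  Job 4: M1 done at 29, M2 done at 32
Makespan = 32

32


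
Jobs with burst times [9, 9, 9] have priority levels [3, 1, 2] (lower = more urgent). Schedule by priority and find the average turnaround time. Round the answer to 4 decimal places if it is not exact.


Sort by priority (ascending = highest first):
Order: [(1, 9), (2, 9), (3, 9)]
Completion times:
  Priority 1, burst=9, C=9
  Priority 2, burst=9, C=18
  Priority 3, burst=9, C=27
Average turnaround = 54/3 = 18.0

18.0


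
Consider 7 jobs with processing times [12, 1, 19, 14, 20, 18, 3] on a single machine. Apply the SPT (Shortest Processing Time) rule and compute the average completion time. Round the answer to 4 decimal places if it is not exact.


Sort jobs by processing time (SPT order): [1, 3, 12, 14, 18, 19, 20]
Compute completion times sequentially:
  Job 1: processing = 1, completes at 1
  Job 2: processing = 3, completes at 4
  Job 3: processing = 12, completes at 16
  Job 4: processing = 14, completes at 30
  Job 5: processing = 18, completes at 48
  Job 6: processing = 19, completes at 67
  Job 7: processing = 20, completes at 87
Sum of completion times = 253
Average completion time = 253/7 = 36.1429

36.1429


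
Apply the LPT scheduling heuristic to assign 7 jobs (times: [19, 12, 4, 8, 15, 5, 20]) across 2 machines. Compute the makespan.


Sort jobs in decreasing order (LPT): [20, 19, 15, 12, 8, 5, 4]
Assign each job to the least loaded machine:
  Machine 1: jobs [20, 12, 8], load = 40
  Machine 2: jobs [19, 15, 5, 4], load = 43
Makespan = max load = 43

43


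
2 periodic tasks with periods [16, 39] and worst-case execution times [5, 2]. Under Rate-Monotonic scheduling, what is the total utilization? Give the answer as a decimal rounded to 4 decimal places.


Compute individual utilizations (exact fractions):
  Task 1: C/T = 5/16 (approx. 0.3125)
  Task 2: C/T = 2/39 (approx. 0.0513)
Total utilization U = 5/16 + 2/39 = 227/624
Rounded to 4 decimal places: U = 0.3638
RM (Liu & Layland) bound for 2 tasks = 0.828427; compare with U = 227/624 (approx. 0.363782)
U <= bound, so schedulable by RM sufficient condition.

0.3638


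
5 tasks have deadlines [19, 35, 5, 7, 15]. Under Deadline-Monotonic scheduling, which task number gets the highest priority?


Sort tasks by relative deadline (ascending):
  Task 3: deadline = 5
  Task 4: deadline = 7
  Task 5: deadline = 15
  Task 1: deadline = 19
  Task 2: deadline = 35
Priority order (highest first): [3, 4, 5, 1, 2]
Highest priority task = 3

3


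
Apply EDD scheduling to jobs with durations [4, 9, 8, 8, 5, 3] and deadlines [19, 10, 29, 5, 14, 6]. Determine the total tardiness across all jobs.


Sort by due date (EDD order): [(8, 5), (3, 6), (9, 10), (5, 14), (4, 19), (8, 29)]
Compute completion times and tardiness:
  Job 1: p=8, d=5, C=8, tardiness=max(0,8-5)=3
  Job 2: p=3, d=6, C=11, tardiness=max(0,11-6)=5
  Job 3: p=9, d=10, C=20, tardiness=max(0,20-10)=10
  Job 4: p=5, d=14, C=25, tardiness=max(0,25-14)=11
  Job 5: p=4, d=19, C=29, tardiness=max(0,29-19)=10
  Job 6: p=8, d=29, C=37, tardiness=max(0,37-29)=8
Total tardiness = 47

47


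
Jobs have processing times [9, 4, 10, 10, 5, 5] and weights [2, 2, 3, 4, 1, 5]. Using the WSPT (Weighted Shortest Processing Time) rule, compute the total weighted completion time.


Compute p/w ratios and sort ascending (WSPT): [(5, 5), (4, 2), (10, 4), (10, 3), (9, 2), (5, 1)]
Compute weighted completion times:
  Job (p=5,w=5): C=5, w*C=5*5=25
  Job (p=4,w=2): C=9, w*C=2*9=18
  Job (p=10,w=4): C=19, w*C=4*19=76
  Job (p=10,w=3): C=29, w*C=3*29=87
  Job (p=9,w=2): C=38, w*C=2*38=76
  Job (p=5,w=1): C=43, w*C=1*43=43
Total weighted completion time = 325

325


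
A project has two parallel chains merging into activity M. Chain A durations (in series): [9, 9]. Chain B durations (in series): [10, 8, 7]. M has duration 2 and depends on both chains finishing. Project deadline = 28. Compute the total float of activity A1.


Forward pass: ES(A1) = sum of predecessors on chain A = 0
EF = ES + duration = 0 + 9 = 9
Backward pass: LF(M) = deadline = 28; LS(M) = 28 - 2 = 26
LF(A1) = LS(M) - sum(successors on chain A) = 26 - 9 = 17
LS = LF - duration = 17 - 9 = 8
Total float = LS - ES = 8 - 0 = 8

8


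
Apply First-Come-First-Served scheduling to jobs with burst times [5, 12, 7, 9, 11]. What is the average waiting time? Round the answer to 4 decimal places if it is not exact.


FCFS order (as given): [5, 12, 7, 9, 11]
Waiting times:
  Job 1: wait = 0
  Job 2: wait = 5
  Job 3: wait = 17
  Job 4: wait = 24
  Job 5: wait = 33
Sum of waiting times = 79
Average waiting time = 79/5 = 15.8

15.8


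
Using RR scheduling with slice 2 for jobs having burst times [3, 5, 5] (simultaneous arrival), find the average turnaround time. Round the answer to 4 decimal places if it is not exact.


Time quantum = 2
Execution trace:
  J1 runs 2 units, time = 2
  J2 runs 2 units, time = 4
  J3 runs 2 units, time = 6
  J1 runs 1 units, time = 7
  J2 runs 2 units, time = 9
  J3 runs 2 units, time = 11
  J2 runs 1 units, time = 12
  J3 runs 1 units, time = 13
Finish times: [7, 12, 13]
Average turnaround = 32/3 = 10.6667

10.6667


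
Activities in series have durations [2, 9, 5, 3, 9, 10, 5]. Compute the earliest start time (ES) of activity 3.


Activity 3 starts after activities 1 through 2 complete.
Predecessor durations: [2, 9]
ES = 2 + 9 = 11

11


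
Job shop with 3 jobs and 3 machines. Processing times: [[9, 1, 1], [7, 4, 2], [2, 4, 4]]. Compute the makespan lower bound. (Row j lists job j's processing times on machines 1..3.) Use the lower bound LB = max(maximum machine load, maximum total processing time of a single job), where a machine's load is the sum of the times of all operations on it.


Machine loads:
  Machine 1: 9 + 7 + 2 = 18
  Machine 2: 1 + 4 + 4 = 9
  Machine 3: 1 + 2 + 4 = 7
Max machine load = 18
Job totals:
  Job 1: 11
  Job 2: 13
  Job 3: 10
Max job total = 13
Lower bound = max(18, 13) = 18

18


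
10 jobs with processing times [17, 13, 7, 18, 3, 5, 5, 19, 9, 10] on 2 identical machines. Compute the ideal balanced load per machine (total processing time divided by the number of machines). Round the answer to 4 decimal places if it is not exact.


Total processing time = 17 + 13 + 7 + 18 + 3 + 5 + 5 + 19 + 9 + 10 = 106
Number of machines = 2
Ideal balanced load = 106 / 2 = 53.0

53.0


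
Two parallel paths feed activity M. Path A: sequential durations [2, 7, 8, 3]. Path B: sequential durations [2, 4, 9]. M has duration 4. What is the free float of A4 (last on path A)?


ES(A4) = sum of predecessors on chain A = 17
EF(A4) = ES + duration = 17 + 3 = 20
Successor of A4 is M. ES(M) = max(sum(A), sum(B)) = max(20, 15) = 20
Free float = ES(successor) - EF(current) = 20 - 20 = 0

0


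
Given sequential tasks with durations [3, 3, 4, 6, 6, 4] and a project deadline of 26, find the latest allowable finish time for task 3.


LF(activity 3) = deadline - sum of successor durations
Successors: activities 4 through 6 with durations [6, 6, 4]
Sum of successor durations = 16
LF = 26 - 16 = 10

10


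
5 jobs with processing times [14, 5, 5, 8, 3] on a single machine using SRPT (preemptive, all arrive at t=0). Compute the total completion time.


Since all jobs arrive at t=0, SRPT equals SPT ordering.
SPT order: [3, 5, 5, 8, 14]
Completion times:
  Job 1: p=3, C=3
  Job 2: p=5, C=8
  Job 3: p=5, C=13
  Job 4: p=8, C=21
  Job 5: p=14, C=35
Total completion time = 3 + 8 + 13 + 21 + 35 = 80

80


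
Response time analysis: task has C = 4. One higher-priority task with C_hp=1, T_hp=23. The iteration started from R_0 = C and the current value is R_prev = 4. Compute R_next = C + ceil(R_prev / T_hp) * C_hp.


R_next = C + ceil(R_prev / T_hp) * C_hp
ceil(4 / 23) = ceil(0.1739) = 1
Interference = 1 * 1 = 1
R_next = 4 + 1 = 5

5


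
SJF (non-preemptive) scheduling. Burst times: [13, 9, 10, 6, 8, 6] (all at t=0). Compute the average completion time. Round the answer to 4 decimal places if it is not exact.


SJF order (ascending): [6, 6, 8, 9, 10, 13]
Completion times:
  Job 1: burst=6, C=6
  Job 2: burst=6, C=12
  Job 3: burst=8, C=20
  Job 4: burst=9, C=29
  Job 5: burst=10, C=39
  Job 6: burst=13, C=52
Average completion = 158/6 = 26.3333

26.3333


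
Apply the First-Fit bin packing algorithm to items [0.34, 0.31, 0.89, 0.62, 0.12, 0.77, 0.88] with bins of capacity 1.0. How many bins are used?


Place items sequentially using First-Fit:
  Item 0.34 -> new Bin 1
  Item 0.31 -> Bin 1 (now 0.65)
  Item 0.89 -> new Bin 2
  Item 0.62 -> new Bin 3
  Item 0.12 -> Bin 1 (now 0.77)
  Item 0.77 -> new Bin 4
  Item 0.88 -> new Bin 5
Total bins used = 5

5


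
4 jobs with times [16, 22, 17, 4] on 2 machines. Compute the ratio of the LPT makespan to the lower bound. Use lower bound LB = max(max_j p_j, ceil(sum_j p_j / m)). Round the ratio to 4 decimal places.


LPT order: [22, 17, 16, 4]
Machine loads after assignment: [26, 33]
LPT makespan = 33
Lower bound = max(max_job, ceil(total/2)) = max(22, 30) = 30
Ratio = 33 / 30 = 1.1

1.1


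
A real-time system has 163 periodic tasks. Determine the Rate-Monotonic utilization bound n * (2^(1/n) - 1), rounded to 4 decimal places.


Compute 2^(1/163) = 1.0042614911
Subtract 1: 1.0042614911 - 1 = 0.0042614911
Multiply by n: 163 * 0.0042614911 = 0.6946230493
Round to 4 dp: 0.6946

0.6946


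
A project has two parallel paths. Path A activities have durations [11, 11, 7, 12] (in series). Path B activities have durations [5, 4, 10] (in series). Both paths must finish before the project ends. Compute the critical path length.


Path A total = 11 + 11 + 7 + 12 = 41
Path B total = 5 + 4 + 10 = 19
Critical path = longest path = max(41, 19) = 41

41


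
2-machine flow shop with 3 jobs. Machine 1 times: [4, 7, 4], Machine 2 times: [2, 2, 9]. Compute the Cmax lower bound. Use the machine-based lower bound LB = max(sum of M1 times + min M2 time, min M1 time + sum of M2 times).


LB1 = sum(M1 times) + min(M2 times) = 15 + 2 = 17
LB2 = min(M1 times) + sum(M2 times) = 4 + 13 = 17
Lower bound = max(LB1, LB2) = max(17, 17) = 17

17


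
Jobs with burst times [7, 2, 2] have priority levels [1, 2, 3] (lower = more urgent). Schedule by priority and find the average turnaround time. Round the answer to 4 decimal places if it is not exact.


Sort by priority (ascending = highest first):
Order: [(1, 7), (2, 2), (3, 2)]
Completion times:
  Priority 1, burst=7, C=7
  Priority 2, burst=2, C=9
  Priority 3, burst=2, C=11
Average turnaround = 27/3 = 9.0

9.0


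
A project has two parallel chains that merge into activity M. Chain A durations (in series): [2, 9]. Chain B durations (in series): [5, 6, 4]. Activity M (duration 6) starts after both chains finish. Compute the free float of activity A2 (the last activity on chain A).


ES(A2) = sum of predecessors on chain A = 2
EF(A2) = ES + duration = 2 + 9 = 11
Successor of A2 is M. ES(M) = max(sum(A), sum(B)) = max(11, 15) = 15
Free float = ES(successor) - EF(current) = 15 - 11 = 4

4


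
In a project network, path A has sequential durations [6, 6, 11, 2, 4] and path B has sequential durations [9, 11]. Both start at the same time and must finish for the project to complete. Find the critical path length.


Path A total = 6 + 6 + 11 + 2 + 4 = 29
Path B total = 9 + 11 = 20
Critical path = longest path = max(29, 20) = 29

29


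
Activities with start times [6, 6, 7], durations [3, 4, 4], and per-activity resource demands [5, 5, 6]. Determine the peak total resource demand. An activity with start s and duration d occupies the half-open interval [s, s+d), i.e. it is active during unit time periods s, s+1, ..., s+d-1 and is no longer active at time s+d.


Each activity i is active on [start_i, start_i + duration_i).
Compute total resource usage per time slot:
  t=0: active resources = [], total = 0
  t=1: active resources = [], total = 0
  t=2: active resources = [], total = 0
  t=3: active resources = [], total = 0
  t=4: active resources = [], total = 0
  t=5: active resources = [], total = 0
  t=6: active resources = [5, 5], total = 10
  t=7: active resources = [5, 5, 6], total = 16
  t=8: active resources = [5, 5, 6], total = 16
  t=9: active resources = [5, 6], total = 11
  t=10: active resources = [6], total = 6
Peak resource demand = 16

16


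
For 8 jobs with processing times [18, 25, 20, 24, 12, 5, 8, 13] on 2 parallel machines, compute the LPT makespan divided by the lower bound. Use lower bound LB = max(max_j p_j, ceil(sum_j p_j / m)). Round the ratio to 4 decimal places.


LPT order: [25, 24, 20, 18, 13, 12, 8, 5]
Machine loads after assignment: [64, 61]
LPT makespan = 64
Lower bound = max(max_job, ceil(total/2)) = max(25, 63) = 63
Ratio = 64 / 63 = 1.0159

1.0159


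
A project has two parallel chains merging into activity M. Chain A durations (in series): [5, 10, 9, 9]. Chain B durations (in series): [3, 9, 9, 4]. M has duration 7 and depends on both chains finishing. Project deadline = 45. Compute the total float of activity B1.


Forward pass: ES(B1) = sum of predecessors on chain B = 0
EF = ES + duration = 0 + 3 = 3
Backward pass: LF(M) = deadline = 45; LS(M) = 45 - 7 = 38
LF(B1) = LS(M) - sum(successors on chain B) = 38 - 22 = 16
LS = LF - duration = 16 - 3 = 13
Total float = LS - ES = 13 - 0 = 13

13


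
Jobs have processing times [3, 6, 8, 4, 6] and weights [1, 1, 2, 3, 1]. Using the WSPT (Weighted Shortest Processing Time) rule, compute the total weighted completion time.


Compute p/w ratios and sort ascending (WSPT): [(4, 3), (3, 1), (8, 2), (6, 1), (6, 1)]
Compute weighted completion times:
  Job (p=4,w=3): C=4, w*C=3*4=12
  Job (p=3,w=1): C=7, w*C=1*7=7
  Job (p=8,w=2): C=15, w*C=2*15=30
  Job (p=6,w=1): C=21, w*C=1*21=21
  Job (p=6,w=1): C=27, w*C=1*27=27
Total weighted completion time = 97

97


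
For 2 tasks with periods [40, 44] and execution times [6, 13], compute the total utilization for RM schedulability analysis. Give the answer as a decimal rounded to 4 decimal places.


Compute individual utilizations (exact fractions):
  Task 1: C/T = 6/40 = 3/20 (approx. 0.15)
  Task 2: C/T = 13/44 (approx. 0.2955)
Total utilization U = 3/20 + 13/44 = 49/110
Rounded to 4 decimal places: U = 0.4455
RM (Liu & Layland) bound for 2 tasks = 0.828427; compare with U = 49/110 (approx. 0.445455)
U <= bound, so schedulable by RM sufficient condition.

0.4455


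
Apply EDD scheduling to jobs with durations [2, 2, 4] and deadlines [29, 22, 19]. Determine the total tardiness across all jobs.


Sort by due date (EDD order): [(4, 19), (2, 22), (2, 29)]
Compute completion times and tardiness:
  Job 1: p=4, d=19, C=4, tardiness=max(0,4-19)=0
  Job 2: p=2, d=22, C=6, tardiness=max(0,6-22)=0
  Job 3: p=2, d=29, C=8, tardiness=max(0,8-29)=0
Total tardiness = 0

0


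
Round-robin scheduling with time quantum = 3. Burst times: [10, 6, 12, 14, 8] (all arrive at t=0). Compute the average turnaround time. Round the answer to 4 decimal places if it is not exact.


Time quantum = 3
Execution trace:
  J1 runs 3 units, time = 3
  J2 runs 3 units, time = 6
  J3 runs 3 units, time = 9
  J4 runs 3 units, time = 12
  J5 runs 3 units, time = 15
  J1 runs 3 units, time = 18
  J2 runs 3 units, time = 21
  J3 runs 3 units, time = 24
  J4 runs 3 units, time = 27
  J5 runs 3 units, time = 30
  J1 runs 3 units, time = 33
  J3 runs 3 units, time = 36
  J4 runs 3 units, time = 39
  J5 runs 2 units, time = 41
  J1 runs 1 units, time = 42
  J3 runs 3 units, time = 45
  J4 runs 3 units, time = 48
  J4 runs 2 units, time = 50
Finish times: [42, 21, 45, 50, 41]
Average turnaround = 199/5 = 39.8

39.8


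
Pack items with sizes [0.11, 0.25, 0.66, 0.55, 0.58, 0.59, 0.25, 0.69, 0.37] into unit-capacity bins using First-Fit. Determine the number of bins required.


Place items sequentially using First-Fit:
  Item 0.11 -> new Bin 1
  Item 0.25 -> Bin 1 (now 0.36)
  Item 0.66 -> new Bin 2
  Item 0.55 -> Bin 1 (now 0.91)
  Item 0.58 -> new Bin 3
  Item 0.59 -> new Bin 4
  Item 0.25 -> Bin 2 (now 0.91)
  Item 0.69 -> new Bin 5
  Item 0.37 -> Bin 3 (now 0.95)
Total bins used = 5

5


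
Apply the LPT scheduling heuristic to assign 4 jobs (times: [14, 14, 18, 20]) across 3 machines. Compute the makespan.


Sort jobs in decreasing order (LPT): [20, 18, 14, 14]
Assign each job to the least loaded machine:
  Machine 1: jobs [20], load = 20
  Machine 2: jobs [18], load = 18
  Machine 3: jobs [14, 14], load = 28
Makespan = max load = 28

28


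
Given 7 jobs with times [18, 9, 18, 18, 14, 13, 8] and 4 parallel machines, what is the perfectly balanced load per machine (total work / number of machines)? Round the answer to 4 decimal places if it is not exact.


Total processing time = 18 + 9 + 18 + 18 + 14 + 13 + 8 = 98
Number of machines = 4
Ideal balanced load = 98 / 4 = 24.5

24.5


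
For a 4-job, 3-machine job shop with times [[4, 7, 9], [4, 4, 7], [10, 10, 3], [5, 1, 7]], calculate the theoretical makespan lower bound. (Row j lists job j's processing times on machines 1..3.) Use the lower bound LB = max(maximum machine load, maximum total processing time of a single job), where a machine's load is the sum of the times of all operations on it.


Machine loads:
  Machine 1: 4 + 4 + 10 + 5 = 23
  Machine 2: 7 + 4 + 10 + 1 = 22
  Machine 3: 9 + 7 + 3 + 7 = 26
Max machine load = 26
Job totals:
  Job 1: 20
  Job 2: 15
  Job 3: 23
  Job 4: 13
Max job total = 23
Lower bound = max(26, 23) = 26

26


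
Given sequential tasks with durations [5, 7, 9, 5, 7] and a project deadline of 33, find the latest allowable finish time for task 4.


LF(activity 4) = deadline - sum of successor durations
Successors: activities 5 through 5 with durations [7]
Sum of successor durations = 7
LF = 33 - 7 = 26

26


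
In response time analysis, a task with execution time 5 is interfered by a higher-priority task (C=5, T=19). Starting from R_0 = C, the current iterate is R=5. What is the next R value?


R_next = C + ceil(R_prev / T_hp) * C_hp
ceil(5 / 19) = ceil(0.2632) = 1
Interference = 1 * 5 = 5
R_next = 5 + 5 = 10

10


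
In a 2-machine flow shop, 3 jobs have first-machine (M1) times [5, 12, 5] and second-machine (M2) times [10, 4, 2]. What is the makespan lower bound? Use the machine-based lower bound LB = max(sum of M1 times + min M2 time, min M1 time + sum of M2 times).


LB1 = sum(M1 times) + min(M2 times) = 22 + 2 = 24
LB2 = min(M1 times) + sum(M2 times) = 5 + 16 = 21
Lower bound = max(LB1, LB2) = max(24, 21) = 24

24


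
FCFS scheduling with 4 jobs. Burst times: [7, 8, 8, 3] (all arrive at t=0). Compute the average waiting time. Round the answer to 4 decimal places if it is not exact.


FCFS order (as given): [7, 8, 8, 3]
Waiting times:
  Job 1: wait = 0
  Job 2: wait = 7
  Job 3: wait = 15
  Job 4: wait = 23
Sum of waiting times = 45
Average waiting time = 45/4 = 11.25

11.25


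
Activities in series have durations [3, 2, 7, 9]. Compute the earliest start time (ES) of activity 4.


Activity 4 starts after activities 1 through 3 complete.
Predecessor durations: [3, 2, 7]
ES = 3 + 2 + 7 = 12

12


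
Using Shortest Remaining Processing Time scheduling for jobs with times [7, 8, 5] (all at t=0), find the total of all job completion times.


Since all jobs arrive at t=0, SRPT equals SPT ordering.
SPT order: [5, 7, 8]
Completion times:
  Job 1: p=5, C=5
  Job 2: p=7, C=12
  Job 3: p=8, C=20
Total completion time = 5 + 12 + 20 = 37

37


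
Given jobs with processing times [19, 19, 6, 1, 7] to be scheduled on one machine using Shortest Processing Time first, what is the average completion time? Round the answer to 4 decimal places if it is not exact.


Sort jobs by processing time (SPT order): [1, 6, 7, 19, 19]
Compute completion times sequentially:
  Job 1: processing = 1, completes at 1
  Job 2: processing = 6, completes at 7
  Job 3: processing = 7, completes at 14
  Job 4: processing = 19, completes at 33
  Job 5: processing = 19, completes at 52
Sum of completion times = 107
Average completion time = 107/5 = 21.4

21.4


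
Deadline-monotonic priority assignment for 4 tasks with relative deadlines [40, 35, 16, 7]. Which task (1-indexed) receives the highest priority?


Sort tasks by relative deadline (ascending):
  Task 4: deadline = 7
  Task 3: deadline = 16
  Task 2: deadline = 35
  Task 1: deadline = 40
Priority order (highest first): [4, 3, 2, 1]
Highest priority task = 4

4


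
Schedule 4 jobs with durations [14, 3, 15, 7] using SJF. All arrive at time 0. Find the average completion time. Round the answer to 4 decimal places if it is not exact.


SJF order (ascending): [3, 7, 14, 15]
Completion times:
  Job 1: burst=3, C=3
  Job 2: burst=7, C=10
  Job 3: burst=14, C=24
  Job 4: burst=15, C=39
Average completion = 76/4 = 19.0

19.0


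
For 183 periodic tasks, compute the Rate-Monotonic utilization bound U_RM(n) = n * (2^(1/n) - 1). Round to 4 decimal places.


Compute 2^(1/183) = 1.0037948719
Subtract 1: 1.0037948719 - 1 = 0.0037948719
Multiply by n: 183 * 0.0037948719 = 0.6944615577
Round to 4 dp: 0.6945

0.6945


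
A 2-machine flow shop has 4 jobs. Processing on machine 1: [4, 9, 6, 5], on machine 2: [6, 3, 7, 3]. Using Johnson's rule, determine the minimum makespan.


Apply Johnson's rule:
  Group 1 (a <= b): [(1, 4, 6), (3, 6, 7)]
  Group 2 (a > b): [(2, 9, 3), (4, 5, 3)]
Optimal job order: [1, 3, 2, 4]
Schedule:
  Job 1: M1 done at 4, M2 done at 10
  Job 3: M1 done at 10, M2 done at 17
  Job 2: M1 done at 19, M2 done at 22
  Job 4: M1 done at 24, M2 done at 27
Makespan = 27

27


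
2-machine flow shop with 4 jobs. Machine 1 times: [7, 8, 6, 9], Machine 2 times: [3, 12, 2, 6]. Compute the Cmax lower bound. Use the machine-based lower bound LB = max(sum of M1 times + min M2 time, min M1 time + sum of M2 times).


LB1 = sum(M1 times) + min(M2 times) = 30 + 2 = 32
LB2 = min(M1 times) + sum(M2 times) = 6 + 23 = 29
Lower bound = max(LB1, LB2) = max(32, 29) = 32

32


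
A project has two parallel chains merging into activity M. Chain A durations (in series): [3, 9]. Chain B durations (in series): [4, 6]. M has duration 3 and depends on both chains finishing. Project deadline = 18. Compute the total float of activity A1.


Forward pass: ES(A1) = sum of predecessors on chain A = 0
EF = ES + duration = 0 + 3 = 3
Backward pass: LF(M) = deadline = 18; LS(M) = 18 - 3 = 15
LF(A1) = LS(M) - sum(successors on chain A) = 15 - 9 = 6
LS = LF - duration = 6 - 3 = 3
Total float = LS - ES = 3 - 0 = 3

3


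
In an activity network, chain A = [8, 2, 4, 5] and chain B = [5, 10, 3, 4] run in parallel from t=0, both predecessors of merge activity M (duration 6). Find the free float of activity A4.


ES(A4) = sum of predecessors on chain A = 14
EF(A4) = ES + duration = 14 + 5 = 19
Successor of A4 is M. ES(M) = max(sum(A), sum(B)) = max(19, 22) = 22
Free float = ES(successor) - EF(current) = 22 - 19 = 3

3


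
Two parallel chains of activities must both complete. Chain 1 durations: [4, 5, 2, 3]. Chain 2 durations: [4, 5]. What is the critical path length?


Path A total = 4 + 5 + 2 + 3 = 14
Path B total = 4 + 5 = 9
Critical path = longest path = max(14, 9) = 14

14


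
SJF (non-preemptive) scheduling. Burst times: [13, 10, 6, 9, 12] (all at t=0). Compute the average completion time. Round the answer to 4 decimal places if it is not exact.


SJF order (ascending): [6, 9, 10, 12, 13]
Completion times:
  Job 1: burst=6, C=6
  Job 2: burst=9, C=15
  Job 3: burst=10, C=25
  Job 4: burst=12, C=37
  Job 5: burst=13, C=50
Average completion = 133/5 = 26.6

26.6


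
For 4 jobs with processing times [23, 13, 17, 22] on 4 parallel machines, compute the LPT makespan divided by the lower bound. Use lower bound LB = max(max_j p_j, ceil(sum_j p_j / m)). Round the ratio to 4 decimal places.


LPT order: [23, 22, 17, 13]
Machine loads after assignment: [23, 22, 17, 13]
LPT makespan = 23
Lower bound = max(max_job, ceil(total/4)) = max(23, 19) = 23
Ratio = 23 / 23 = 1.0

1.0


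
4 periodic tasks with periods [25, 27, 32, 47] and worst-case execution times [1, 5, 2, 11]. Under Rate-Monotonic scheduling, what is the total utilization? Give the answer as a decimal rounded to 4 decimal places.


Compute individual utilizations (exact fractions):
  Task 1: C/T = 1/25 (approx. 0.04)
  Task 2: C/T = 5/27 (approx. 0.1852)
  Task 3: C/T = 2/32 = 1/16 (approx. 0.0625)
  Task 4: C/T = 11/47 (approx. 0.234)
Total utilization U = 1/25 + 5/27 + 1/16 + 11/47 = 264829/507600
Rounded to 4 decimal places: U = 0.5217
RM (Liu & Layland) bound for 4 tasks = 0.756828; compare with U = 264829/507600 (approx. 0.521728)
U <= bound, so schedulable by RM sufficient condition.

0.5217


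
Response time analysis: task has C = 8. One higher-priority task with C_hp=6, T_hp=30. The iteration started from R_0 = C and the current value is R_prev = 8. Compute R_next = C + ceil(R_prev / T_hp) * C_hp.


R_next = C + ceil(R_prev / T_hp) * C_hp
ceil(8 / 30) = ceil(0.2667) = 1
Interference = 1 * 6 = 6
R_next = 8 + 6 = 14

14


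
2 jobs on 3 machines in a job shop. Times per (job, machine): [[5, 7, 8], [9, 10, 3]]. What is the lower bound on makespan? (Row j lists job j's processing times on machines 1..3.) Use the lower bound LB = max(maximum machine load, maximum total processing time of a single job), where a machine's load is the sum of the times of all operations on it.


Machine loads:
  Machine 1: 5 + 9 = 14
  Machine 2: 7 + 10 = 17
  Machine 3: 8 + 3 = 11
Max machine load = 17
Job totals:
  Job 1: 20
  Job 2: 22
Max job total = 22
Lower bound = max(17, 22) = 22

22


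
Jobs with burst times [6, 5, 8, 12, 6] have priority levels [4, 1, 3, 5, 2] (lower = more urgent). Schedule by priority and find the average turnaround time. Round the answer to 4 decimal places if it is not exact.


Sort by priority (ascending = highest first):
Order: [(1, 5), (2, 6), (3, 8), (4, 6), (5, 12)]
Completion times:
  Priority 1, burst=5, C=5
  Priority 2, burst=6, C=11
  Priority 3, burst=8, C=19
  Priority 4, burst=6, C=25
  Priority 5, burst=12, C=37
Average turnaround = 97/5 = 19.4

19.4


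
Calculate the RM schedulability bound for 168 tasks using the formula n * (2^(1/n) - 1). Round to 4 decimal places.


Compute 2^(1/168) = 1.0041343992
Subtract 1: 1.0041343992 - 1 = 0.0041343992
Multiply by n: 168 * 0.0041343992 = 0.6945790656
Round to 4 dp: 0.6946

0.6946


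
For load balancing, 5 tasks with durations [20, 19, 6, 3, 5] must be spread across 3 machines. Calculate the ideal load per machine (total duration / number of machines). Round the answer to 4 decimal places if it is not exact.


Total processing time = 20 + 19 + 6 + 3 + 5 = 53
Number of machines = 3
Ideal balanced load = 53 / 3 = 17.6667

17.6667


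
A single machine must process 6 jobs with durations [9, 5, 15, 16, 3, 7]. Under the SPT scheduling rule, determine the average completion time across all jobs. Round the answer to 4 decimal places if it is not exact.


Sort jobs by processing time (SPT order): [3, 5, 7, 9, 15, 16]
Compute completion times sequentially:
  Job 1: processing = 3, completes at 3
  Job 2: processing = 5, completes at 8
  Job 3: processing = 7, completes at 15
  Job 4: processing = 9, completes at 24
  Job 5: processing = 15, completes at 39
  Job 6: processing = 16, completes at 55
Sum of completion times = 144
Average completion time = 144/6 = 24.0

24.0


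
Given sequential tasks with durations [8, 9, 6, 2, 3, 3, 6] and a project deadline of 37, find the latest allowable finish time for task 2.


LF(activity 2) = deadline - sum of successor durations
Successors: activities 3 through 7 with durations [6, 2, 3, 3, 6]
Sum of successor durations = 20
LF = 37 - 20 = 17

17


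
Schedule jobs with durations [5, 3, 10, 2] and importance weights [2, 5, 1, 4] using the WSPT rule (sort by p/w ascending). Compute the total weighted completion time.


Compute p/w ratios and sort ascending (WSPT): [(2, 4), (3, 5), (5, 2), (10, 1)]
Compute weighted completion times:
  Job (p=2,w=4): C=2, w*C=4*2=8
  Job (p=3,w=5): C=5, w*C=5*5=25
  Job (p=5,w=2): C=10, w*C=2*10=20
  Job (p=10,w=1): C=20, w*C=1*20=20
Total weighted completion time = 73

73


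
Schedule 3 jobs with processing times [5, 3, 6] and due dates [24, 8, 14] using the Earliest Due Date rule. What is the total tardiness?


Sort by due date (EDD order): [(3, 8), (6, 14), (5, 24)]
Compute completion times and tardiness:
  Job 1: p=3, d=8, C=3, tardiness=max(0,3-8)=0
  Job 2: p=6, d=14, C=9, tardiness=max(0,9-14)=0
  Job 3: p=5, d=24, C=14, tardiness=max(0,14-24)=0
Total tardiness = 0

0


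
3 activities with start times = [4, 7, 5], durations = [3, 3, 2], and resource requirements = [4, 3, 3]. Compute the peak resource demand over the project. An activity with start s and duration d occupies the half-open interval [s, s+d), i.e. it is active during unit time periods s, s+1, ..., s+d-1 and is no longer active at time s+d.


Each activity i is active on [start_i, start_i + duration_i).
Compute total resource usage per time slot:
  t=0: active resources = [], total = 0
  t=1: active resources = [], total = 0
  t=2: active resources = [], total = 0
  t=3: active resources = [], total = 0
  t=4: active resources = [4], total = 4
  t=5: active resources = [4, 3], total = 7
  t=6: active resources = [4, 3], total = 7
  t=7: active resources = [3], total = 3
  t=8: active resources = [3], total = 3
  t=9: active resources = [3], total = 3
Peak resource demand = 7

7
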